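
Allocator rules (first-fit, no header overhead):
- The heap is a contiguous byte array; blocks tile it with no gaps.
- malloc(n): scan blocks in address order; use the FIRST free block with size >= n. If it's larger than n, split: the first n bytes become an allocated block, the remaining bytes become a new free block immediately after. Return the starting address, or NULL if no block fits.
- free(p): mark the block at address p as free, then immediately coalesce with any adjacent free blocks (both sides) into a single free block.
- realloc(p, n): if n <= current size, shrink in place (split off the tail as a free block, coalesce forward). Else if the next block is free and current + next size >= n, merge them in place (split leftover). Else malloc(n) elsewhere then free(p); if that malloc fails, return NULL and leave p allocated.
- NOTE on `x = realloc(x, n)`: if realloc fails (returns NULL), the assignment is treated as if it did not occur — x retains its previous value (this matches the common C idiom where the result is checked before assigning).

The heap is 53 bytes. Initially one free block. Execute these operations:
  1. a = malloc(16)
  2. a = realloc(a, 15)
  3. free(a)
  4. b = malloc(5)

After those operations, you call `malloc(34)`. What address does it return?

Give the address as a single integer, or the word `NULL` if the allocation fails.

Op 1: a = malloc(16) -> a = 0; heap: [0-15 ALLOC][16-52 FREE]
Op 2: a = realloc(a, 15) -> a = 0; heap: [0-14 ALLOC][15-52 FREE]
Op 3: free(a) -> (freed a); heap: [0-52 FREE]
Op 4: b = malloc(5) -> b = 0; heap: [0-4 ALLOC][5-52 FREE]
malloc(34): first-fit scan over [0-4 ALLOC][5-52 FREE] -> 5

Answer: 5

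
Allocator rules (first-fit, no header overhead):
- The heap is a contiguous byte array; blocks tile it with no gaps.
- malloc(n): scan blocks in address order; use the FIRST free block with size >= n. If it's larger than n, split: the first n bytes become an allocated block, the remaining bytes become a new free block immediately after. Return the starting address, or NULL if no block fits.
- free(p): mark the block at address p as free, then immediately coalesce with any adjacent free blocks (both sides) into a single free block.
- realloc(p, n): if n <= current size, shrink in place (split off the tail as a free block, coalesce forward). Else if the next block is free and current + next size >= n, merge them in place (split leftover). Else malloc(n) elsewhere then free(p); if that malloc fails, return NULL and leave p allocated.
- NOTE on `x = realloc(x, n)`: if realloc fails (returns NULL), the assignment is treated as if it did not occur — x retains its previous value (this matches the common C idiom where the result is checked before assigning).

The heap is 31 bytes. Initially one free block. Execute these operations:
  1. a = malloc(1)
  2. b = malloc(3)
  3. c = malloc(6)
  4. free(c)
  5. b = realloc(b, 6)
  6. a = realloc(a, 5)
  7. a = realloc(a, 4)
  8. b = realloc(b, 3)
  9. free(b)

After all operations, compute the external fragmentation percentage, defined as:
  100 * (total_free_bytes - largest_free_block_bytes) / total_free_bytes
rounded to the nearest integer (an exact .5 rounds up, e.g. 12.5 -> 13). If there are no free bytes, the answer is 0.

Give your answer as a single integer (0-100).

Answer: 26

Derivation:
Op 1: a = malloc(1) -> a = 0; heap: [0-0 ALLOC][1-30 FREE]
Op 2: b = malloc(3) -> b = 1; heap: [0-0 ALLOC][1-3 ALLOC][4-30 FREE]
Op 3: c = malloc(6) -> c = 4; heap: [0-0 ALLOC][1-3 ALLOC][4-9 ALLOC][10-30 FREE]
Op 4: free(c) -> (freed c); heap: [0-0 ALLOC][1-3 ALLOC][4-30 FREE]
Op 5: b = realloc(b, 6) -> b = 1; heap: [0-0 ALLOC][1-6 ALLOC][7-30 FREE]
Op 6: a = realloc(a, 5) -> a = 7; heap: [0-0 FREE][1-6 ALLOC][7-11 ALLOC][12-30 FREE]
Op 7: a = realloc(a, 4) -> a = 7; heap: [0-0 FREE][1-6 ALLOC][7-10 ALLOC][11-30 FREE]
Op 8: b = realloc(b, 3) -> b = 1; heap: [0-0 FREE][1-3 ALLOC][4-6 FREE][7-10 ALLOC][11-30 FREE]
Op 9: free(b) -> (freed b); heap: [0-6 FREE][7-10 ALLOC][11-30 FREE]
Free blocks: [7 20] total_free=27 largest=20 -> 100*(27-20)/27 = 700/27 ≈ 25.926 -> rounds to 26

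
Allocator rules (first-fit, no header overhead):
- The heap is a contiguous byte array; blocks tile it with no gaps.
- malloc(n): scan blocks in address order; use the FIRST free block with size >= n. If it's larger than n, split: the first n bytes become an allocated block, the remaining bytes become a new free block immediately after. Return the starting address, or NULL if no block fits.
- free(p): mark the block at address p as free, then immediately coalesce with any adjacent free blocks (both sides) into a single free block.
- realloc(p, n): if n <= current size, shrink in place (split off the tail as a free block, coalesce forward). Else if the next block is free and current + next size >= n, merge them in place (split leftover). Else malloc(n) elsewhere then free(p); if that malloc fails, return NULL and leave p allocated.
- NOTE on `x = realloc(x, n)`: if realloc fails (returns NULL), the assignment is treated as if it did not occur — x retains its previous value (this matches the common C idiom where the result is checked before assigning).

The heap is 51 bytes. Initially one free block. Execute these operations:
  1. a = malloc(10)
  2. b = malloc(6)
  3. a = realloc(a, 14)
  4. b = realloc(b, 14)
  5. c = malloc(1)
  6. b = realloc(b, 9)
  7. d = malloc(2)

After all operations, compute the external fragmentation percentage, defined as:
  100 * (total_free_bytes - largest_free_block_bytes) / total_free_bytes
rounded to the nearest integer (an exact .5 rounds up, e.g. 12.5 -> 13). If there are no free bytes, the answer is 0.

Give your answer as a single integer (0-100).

Op 1: a = malloc(10) -> a = 0; heap: [0-9 ALLOC][10-50 FREE]
Op 2: b = malloc(6) -> b = 10; heap: [0-9 ALLOC][10-15 ALLOC][16-50 FREE]
Op 3: a = realloc(a, 14) -> a = 16; heap: [0-9 FREE][10-15 ALLOC][16-29 ALLOC][30-50 FREE]
Op 4: b = realloc(b, 14) -> b = 30; heap: [0-15 FREE][16-29 ALLOC][30-43 ALLOC][44-50 FREE]
Op 5: c = malloc(1) -> c = 0; heap: [0-0 ALLOC][1-15 FREE][16-29 ALLOC][30-43 ALLOC][44-50 FREE]
Op 6: b = realloc(b, 9) -> b = 30; heap: [0-0 ALLOC][1-15 FREE][16-29 ALLOC][30-38 ALLOC][39-50 FREE]
Op 7: d = malloc(2) -> d = 1; heap: [0-0 ALLOC][1-2 ALLOC][3-15 FREE][16-29 ALLOC][30-38 ALLOC][39-50 FREE]
Free blocks: [13 12] total_free=25 largest=13 -> 100*(25-13)/25 = 1200/25 = 48

Answer: 48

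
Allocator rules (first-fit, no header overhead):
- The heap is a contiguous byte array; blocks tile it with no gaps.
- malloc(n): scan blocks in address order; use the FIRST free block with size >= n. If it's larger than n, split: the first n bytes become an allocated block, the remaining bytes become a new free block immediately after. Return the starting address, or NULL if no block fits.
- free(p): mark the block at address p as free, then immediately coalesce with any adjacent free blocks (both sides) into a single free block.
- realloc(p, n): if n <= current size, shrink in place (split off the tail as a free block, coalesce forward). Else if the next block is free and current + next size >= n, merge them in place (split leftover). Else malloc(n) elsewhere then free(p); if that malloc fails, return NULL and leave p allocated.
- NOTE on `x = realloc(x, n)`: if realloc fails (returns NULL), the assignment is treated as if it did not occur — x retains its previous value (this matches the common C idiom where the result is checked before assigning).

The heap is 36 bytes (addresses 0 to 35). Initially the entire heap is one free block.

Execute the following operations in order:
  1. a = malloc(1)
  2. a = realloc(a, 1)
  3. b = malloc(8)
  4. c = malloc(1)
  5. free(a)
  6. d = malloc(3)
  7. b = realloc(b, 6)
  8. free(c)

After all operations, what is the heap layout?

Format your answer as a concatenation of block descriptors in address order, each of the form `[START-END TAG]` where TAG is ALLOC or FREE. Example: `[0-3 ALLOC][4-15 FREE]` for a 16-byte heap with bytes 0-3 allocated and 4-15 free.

Answer: [0-0 FREE][1-6 ALLOC][7-9 FREE][10-12 ALLOC][13-35 FREE]

Derivation:
Op 1: a = malloc(1) -> a = 0; heap: [0-0 ALLOC][1-35 FREE]
Op 2: a = realloc(a, 1) -> a = 0; heap: [0-0 ALLOC][1-35 FREE]
Op 3: b = malloc(8) -> b = 1; heap: [0-0 ALLOC][1-8 ALLOC][9-35 FREE]
Op 4: c = malloc(1) -> c = 9; heap: [0-0 ALLOC][1-8 ALLOC][9-9 ALLOC][10-35 FREE]
Op 5: free(a) -> (freed a); heap: [0-0 FREE][1-8 ALLOC][9-9 ALLOC][10-35 FREE]
Op 6: d = malloc(3) -> d = 10; heap: [0-0 FREE][1-8 ALLOC][9-9 ALLOC][10-12 ALLOC][13-35 FREE]
Op 7: b = realloc(b, 6) -> b = 1; heap: [0-0 FREE][1-6 ALLOC][7-8 FREE][9-9 ALLOC][10-12 ALLOC][13-35 FREE]
Op 8: free(c) -> (freed c); heap: [0-0 FREE][1-6 ALLOC][7-9 FREE][10-12 ALLOC][13-35 FREE]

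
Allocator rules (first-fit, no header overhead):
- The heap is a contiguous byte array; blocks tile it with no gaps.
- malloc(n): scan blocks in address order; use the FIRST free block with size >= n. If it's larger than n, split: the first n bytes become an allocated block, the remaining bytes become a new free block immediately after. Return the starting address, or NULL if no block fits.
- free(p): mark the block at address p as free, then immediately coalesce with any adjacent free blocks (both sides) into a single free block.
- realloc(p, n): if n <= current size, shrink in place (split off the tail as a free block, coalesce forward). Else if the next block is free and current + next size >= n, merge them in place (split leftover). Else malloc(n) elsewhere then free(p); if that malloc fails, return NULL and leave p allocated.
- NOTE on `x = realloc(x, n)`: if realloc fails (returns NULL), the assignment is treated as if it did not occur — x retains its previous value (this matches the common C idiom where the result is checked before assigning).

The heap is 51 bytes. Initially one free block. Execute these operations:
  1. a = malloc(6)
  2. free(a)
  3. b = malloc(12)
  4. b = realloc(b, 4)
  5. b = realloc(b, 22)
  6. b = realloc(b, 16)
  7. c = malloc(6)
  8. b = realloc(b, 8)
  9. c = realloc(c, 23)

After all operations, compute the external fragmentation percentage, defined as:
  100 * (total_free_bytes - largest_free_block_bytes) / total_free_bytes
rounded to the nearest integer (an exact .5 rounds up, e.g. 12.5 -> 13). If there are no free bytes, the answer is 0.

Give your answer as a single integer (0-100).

Answer: 40

Derivation:
Op 1: a = malloc(6) -> a = 0; heap: [0-5 ALLOC][6-50 FREE]
Op 2: free(a) -> (freed a); heap: [0-50 FREE]
Op 3: b = malloc(12) -> b = 0; heap: [0-11 ALLOC][12-50 FREE]
Op 4: b = realloc(b, 4) -> b = 0; heap: [0-3 ALLOC][4-50 FREE]
Op 5: b = realloc(b, 22) -> b = 0; heap: [0-21 ALLOC][22-50 FREE]
Op 6: b = realloc(b, 16) -> b = 0; heap: [0-15 ALLOC][16-50 FREE]
Op 7: c = malloc(6) -> c = 16; heap: [0-15 ALLOC][16-21 ALLOC][22-50 FREE]
Op 8: b = realloc(b, 8) -> b = 0; heap: [0-7 ALLOC][8-15 FREE][16-21 ALLOC][22-50 FREE]
Op 9: c = realloc(c, 23) -> c = 16; heap: [0-7 ALLOC][8-15 FREE][16-38 ALLOC][39-50 FREE]
Free blocks: [8 12] total_free=20 largest=12 -> 100*(20-12)/20 = 800/20 = 40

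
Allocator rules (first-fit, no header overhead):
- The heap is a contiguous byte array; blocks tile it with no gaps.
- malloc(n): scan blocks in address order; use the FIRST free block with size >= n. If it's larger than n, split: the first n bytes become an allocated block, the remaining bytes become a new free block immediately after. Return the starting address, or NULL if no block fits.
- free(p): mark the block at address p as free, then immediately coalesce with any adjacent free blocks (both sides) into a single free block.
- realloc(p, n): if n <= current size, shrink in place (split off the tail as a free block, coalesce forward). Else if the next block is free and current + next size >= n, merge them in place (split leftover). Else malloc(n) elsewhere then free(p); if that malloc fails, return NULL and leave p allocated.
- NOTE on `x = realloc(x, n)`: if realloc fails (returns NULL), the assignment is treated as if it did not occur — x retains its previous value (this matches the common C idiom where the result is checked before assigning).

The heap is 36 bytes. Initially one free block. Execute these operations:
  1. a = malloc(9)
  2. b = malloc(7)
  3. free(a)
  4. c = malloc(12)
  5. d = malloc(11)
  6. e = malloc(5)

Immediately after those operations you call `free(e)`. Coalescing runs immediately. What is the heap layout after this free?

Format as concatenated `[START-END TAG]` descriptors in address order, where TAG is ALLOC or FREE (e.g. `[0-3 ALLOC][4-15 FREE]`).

Answer: [0-8 FREE][9-15 ALLOC][16-27 ALLOC][28-35 FREE]

Derivation:
Op 1: a = malloc(9) -> a = 0; heap: [0-8 ALLOC][9-35 FREE]
Op 2: b = malloc(7) -> b = 9; heap: [0-8 ALLOC][9-15 ALLOC][16-35 FREE]
Op 3: free(a) -> (freed a); heap: [0-8 FREE][9-15 ALLOC][16-35 FREE]
Op 4: c = malloc(12) -> c = 16; heap: [0-8 FREE][9-15 ALLOC][16-27 ALLOC][28-35 FREE]
Op 5: d = malloc(11) -> d = NULL; heap: [0-8 FREE][9-15 ALLOC][16-27 ALLOC][28-35 FREE]
Op 6: e = malloc(5) -> e = 0; heap: [0-4 ALLOC][5-8 FREE][9-15 ALLOC][16-27 ALLOC][28-35 FREE]
free(e): e = 0 -> block [0-4 ALLOC]; mark free, coalesce with adjacent free neighbors -> [0-8 FREE][9-15 ALLOC][16-27 ALLOC][28-35 FREE]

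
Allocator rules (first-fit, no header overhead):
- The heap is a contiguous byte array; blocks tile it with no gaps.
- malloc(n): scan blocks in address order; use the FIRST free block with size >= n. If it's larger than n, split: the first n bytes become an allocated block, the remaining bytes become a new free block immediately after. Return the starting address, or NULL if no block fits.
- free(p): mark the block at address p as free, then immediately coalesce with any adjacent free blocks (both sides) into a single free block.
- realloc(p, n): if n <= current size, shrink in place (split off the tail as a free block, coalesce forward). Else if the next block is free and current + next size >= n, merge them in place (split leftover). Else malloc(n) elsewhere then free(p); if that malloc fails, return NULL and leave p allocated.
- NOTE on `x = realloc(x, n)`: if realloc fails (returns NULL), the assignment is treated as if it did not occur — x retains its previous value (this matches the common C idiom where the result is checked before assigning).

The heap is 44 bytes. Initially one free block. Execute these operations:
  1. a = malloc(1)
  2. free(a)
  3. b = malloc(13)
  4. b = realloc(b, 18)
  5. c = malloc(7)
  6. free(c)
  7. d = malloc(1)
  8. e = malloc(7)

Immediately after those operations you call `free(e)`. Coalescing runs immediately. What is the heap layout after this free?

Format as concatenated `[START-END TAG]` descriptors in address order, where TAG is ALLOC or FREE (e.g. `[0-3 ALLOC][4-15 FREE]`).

Op 1: a = malloc(1) -> a = 0; heap: [0-0 ALLOC][1-43 FREE]
Op 2: free(a) -> (freed a); heap: [0-43 FREE]
Op 3: b = malloc(13) -> b = 0; heap: [0-12 ALLOC][13-43 FREE]
Op 4: b = realloc(b, 18) -> b = 0; heap: [0-17 ALLOC][18-43 FREE]
Op 5: c = malloc(7) -> c = 18; heap: [0-17 ALLOC][18-24 ALLOC][25-43 FREE]
Op 6: free(c) -> (freed c); heap: [0-17 ALLOC][18-43 FREE]
Op 7: d = malloc(1) -> d = 18; heap: [0-17 ALLOC][18-18 ALLOC][19-43 FREE]
Op 8: e = malloc(7) -> e = 19; heap: [0-17 ALLOC][18-18 ALLOC][19-25 ALLOC][26-43 FREE]
free(e): e = 19 -> block [19-25 ALLOC]; mark free, coalesce with adjacent free neighbors -> [0-17 ALLOC][18-18 ALLOC][19-43 FREE]

Answer: [0-17 ALLOC][18-18 ALLOC][19-43 FREE]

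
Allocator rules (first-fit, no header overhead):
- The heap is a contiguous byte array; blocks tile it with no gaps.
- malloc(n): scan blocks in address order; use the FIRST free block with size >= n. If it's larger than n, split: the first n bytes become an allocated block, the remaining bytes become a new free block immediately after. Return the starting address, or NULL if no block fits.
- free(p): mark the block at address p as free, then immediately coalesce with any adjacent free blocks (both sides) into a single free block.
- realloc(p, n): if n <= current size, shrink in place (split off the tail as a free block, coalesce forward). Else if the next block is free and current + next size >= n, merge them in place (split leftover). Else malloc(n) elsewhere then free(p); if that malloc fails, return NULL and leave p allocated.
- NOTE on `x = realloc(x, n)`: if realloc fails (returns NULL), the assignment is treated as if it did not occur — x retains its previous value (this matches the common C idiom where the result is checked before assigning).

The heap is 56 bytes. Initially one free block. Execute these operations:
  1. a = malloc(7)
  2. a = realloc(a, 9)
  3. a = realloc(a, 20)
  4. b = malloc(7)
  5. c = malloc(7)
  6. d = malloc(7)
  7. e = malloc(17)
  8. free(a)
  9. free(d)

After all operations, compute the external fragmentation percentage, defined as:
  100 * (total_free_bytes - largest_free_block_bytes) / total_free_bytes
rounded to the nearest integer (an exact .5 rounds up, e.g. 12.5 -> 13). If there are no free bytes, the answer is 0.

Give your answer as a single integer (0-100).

Op 1: a = malloc(7) -> a = 0; heap: [0-6 ALLOC][7-55 FREE]
Op 2: a = realloc(a, 9) -> a = 0; heap: [0-8 ALLOC][9-55 FREE]
Op 3: a = realloc(a, 20) -> a = 0; heap: [0-19 ALLOC][20-55 FREE]
Op 4: b = malloc(7) -> b = 20; heap: [0-19 ALLOC][20-26 ALLOC][27-55 FREE]
Op 5: c = malloc(7) -> c = 27; heap: [0-19 ALLOC][20-26 ALLOC][27-33 ALLOC][34-55 FREE]
Op 6: d = malloc(7) -> d = 34; heap: [0-19 ALLOC][20-26 ALLOC][27-33 ALLOC][34-40 ALLOC][41-55 FREE]
Op 7: e = malloc(17) -> e = NULL; heap: [0-19 ALLOC][20-26 ALLOC][27-33 ALLOC][34-40 ALLOC][41-55 FREE]
Op 8: free(a) -> (freed a); heap: [0-19 FREE][20-26 ALLOC][27-33 ALLOC][34-40 ALLOC][41-55 FREE]
Op 9: free(d) -> (freed d); heap: [0-19 FREE][20-26 ALLOC][27-33 ALLOC][34-55 FREE]
Free blocks: [20 22] total_free=42 largest=22 -> 100*(42-22)/42 = 2000/42 ≈ 47.619 -> rounds to 48

Answer: 48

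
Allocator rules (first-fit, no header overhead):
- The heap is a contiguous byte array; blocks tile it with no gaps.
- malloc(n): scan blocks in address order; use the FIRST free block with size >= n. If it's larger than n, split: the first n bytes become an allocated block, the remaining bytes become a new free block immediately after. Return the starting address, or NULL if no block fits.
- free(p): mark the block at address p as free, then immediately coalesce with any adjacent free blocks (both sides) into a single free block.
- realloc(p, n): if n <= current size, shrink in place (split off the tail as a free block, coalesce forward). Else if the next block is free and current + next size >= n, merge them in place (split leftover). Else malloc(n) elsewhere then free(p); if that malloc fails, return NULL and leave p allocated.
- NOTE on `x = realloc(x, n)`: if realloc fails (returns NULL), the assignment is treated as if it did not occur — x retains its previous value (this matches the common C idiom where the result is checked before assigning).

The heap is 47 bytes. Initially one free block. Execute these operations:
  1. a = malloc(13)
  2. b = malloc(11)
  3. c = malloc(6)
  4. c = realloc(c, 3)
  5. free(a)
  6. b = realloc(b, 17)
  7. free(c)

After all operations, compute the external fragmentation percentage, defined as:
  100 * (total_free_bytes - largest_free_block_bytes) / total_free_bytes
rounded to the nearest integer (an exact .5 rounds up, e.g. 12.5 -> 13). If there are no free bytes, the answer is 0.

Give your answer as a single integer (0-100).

Op 1: a = malloc(13) -> a = 0; heap: [0-12 ALLOC][13-46 FREE]
Op 2: b = malloc(11) -> b = 13; heap: [0-12 ALLOC][13-23 ALLOC][24-46 FREE]
Op 3: c = malloc(6) -> c = 24; heap: [0-12 ALLOC][13-23 ALLOC][24-29 ALLOC][30-46 FREE]
Op 4: c = realloc(c, 3) -> c = 24; heap: [0-12 ALLOC][13-23 ALLOC][24-26 ALLOC][27-46 FREE]
Op 5: free(a) -> (freed a); heap: [0-12 FREE][13-23 ALLOC][24-26 ALLOC][27-46 FREE]
Op 6: b = realloc(b, 17) -> b = 27; heap: [0-23 FREE][24-26 ALLOC][27-43 ALLOC][44-46 FREE]
Op 7: free(c) -> (freed c); heap: [0-26 FREE][27-43 ALLOC][44-46 FREE]
Free blocks: [27 3] total_free=30 largest=27 -> 100*(30-27)/30 = 300/30 = 10

Answer: 10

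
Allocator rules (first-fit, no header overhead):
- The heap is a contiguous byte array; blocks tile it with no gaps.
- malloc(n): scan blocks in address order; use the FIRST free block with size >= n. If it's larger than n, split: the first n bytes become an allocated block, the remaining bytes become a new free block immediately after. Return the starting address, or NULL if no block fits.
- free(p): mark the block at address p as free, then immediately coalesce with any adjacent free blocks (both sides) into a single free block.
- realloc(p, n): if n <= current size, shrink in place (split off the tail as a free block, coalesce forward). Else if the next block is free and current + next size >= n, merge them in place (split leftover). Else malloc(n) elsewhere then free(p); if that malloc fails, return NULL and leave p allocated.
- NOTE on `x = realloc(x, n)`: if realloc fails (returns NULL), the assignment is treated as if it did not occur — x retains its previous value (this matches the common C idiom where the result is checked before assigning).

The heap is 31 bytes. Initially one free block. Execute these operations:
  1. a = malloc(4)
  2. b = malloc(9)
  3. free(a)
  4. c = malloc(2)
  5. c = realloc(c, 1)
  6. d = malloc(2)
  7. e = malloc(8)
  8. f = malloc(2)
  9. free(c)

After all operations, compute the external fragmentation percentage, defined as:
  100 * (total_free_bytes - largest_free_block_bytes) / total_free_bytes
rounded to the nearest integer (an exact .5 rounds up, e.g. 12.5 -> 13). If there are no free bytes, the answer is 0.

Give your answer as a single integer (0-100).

Answer: 20

Derivation:
Op 1: a = malloc(4) -> a = 0; heap: [0-3 ALLOC][4-30 FREE]
Op 2: b = malloc(9) -> b = 4; heap: [0-3 ALLOC][4-12 ALLOC][13-30 FREE]
Op 3: free(a) -> (freed a); heap: [0-3 FREE][4-12 ALLOC][13-30 FREE]
Op 4: c = malloc(2) -> c = 0; heap: [0-1 ALLOC][2-3 FREE][4-12 ALLOC][13-30 FREE]
Op 5: c = realloc(c, 1) -> c = 0; heap: [0-0 ALLOC][1-3 FREE][4-12 ALLOC][13-30 FREE]
Op 6: d = malloc(2) -> d = 1; heap: [0-0 ALLOC][1-2 ALLOC][3-3 FREE][4-12 ALLOC][13-30 FREE]
Op 7: e = malloc(8) -> e = 13; heap: [0-0 ALLOC][1-2 ALLOC][3-3 FREE][4-12 ALLOC][13-20 ALLOC][21-30 FREE]
Op 8: f = malloc(2) -> f = 21; heap: [0-0 ALLOC][1-2 ALLOC][3-3 FREE][4-12 ALLOC][13-20 ALLOC][21-22 ALLOC][23-30 FREE]
Op 9: free(c) -> (freed c); heap: [0-0 FREE][1-2 ALLOC][3-3 FREE][4-12 ALLOC][13-20 ALLOC][21-22 ALLOC][23-30 FREE]
Free blocks: [1 1 8] total_free=10 largest=8 -> 100*(10-8)/10 = 200/10 = 20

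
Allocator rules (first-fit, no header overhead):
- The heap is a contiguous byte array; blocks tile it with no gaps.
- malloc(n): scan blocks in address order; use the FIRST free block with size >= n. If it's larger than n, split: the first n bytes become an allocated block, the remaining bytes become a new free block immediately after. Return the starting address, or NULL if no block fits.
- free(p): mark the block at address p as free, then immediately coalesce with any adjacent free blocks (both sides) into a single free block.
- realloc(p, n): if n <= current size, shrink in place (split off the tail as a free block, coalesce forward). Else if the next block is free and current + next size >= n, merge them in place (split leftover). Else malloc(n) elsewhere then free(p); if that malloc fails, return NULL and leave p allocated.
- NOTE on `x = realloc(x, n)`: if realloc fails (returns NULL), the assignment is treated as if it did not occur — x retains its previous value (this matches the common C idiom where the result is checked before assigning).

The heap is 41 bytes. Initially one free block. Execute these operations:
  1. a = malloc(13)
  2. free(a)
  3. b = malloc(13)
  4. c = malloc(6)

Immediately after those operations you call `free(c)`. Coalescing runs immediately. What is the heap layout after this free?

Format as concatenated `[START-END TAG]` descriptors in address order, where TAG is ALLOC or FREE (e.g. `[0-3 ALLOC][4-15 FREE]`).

Op 1: a = malloc(13) -> a = 0; heap: [0-12 ALLOC][13-40 FREE]
Op 2: free(a) -> (freed a); heap: [0-40 FREE]
Op 3: b = malloc(13) -> b = 0; heap: [0-12 ALLOC][13-40 FREE]
Op 4: c = malloc(6) -> c = 13; heap: [0-12 ALLOC][13-18 ALLOC][19-40 FREE]
free(c): c = 13 -> block [13-18 ALLOC]; mark free, coalesce with adjacent free neighbors -> [0-12 ALLOC][13-40 FREE]

Answer: [0-12 ALLOC][13-40 FREE]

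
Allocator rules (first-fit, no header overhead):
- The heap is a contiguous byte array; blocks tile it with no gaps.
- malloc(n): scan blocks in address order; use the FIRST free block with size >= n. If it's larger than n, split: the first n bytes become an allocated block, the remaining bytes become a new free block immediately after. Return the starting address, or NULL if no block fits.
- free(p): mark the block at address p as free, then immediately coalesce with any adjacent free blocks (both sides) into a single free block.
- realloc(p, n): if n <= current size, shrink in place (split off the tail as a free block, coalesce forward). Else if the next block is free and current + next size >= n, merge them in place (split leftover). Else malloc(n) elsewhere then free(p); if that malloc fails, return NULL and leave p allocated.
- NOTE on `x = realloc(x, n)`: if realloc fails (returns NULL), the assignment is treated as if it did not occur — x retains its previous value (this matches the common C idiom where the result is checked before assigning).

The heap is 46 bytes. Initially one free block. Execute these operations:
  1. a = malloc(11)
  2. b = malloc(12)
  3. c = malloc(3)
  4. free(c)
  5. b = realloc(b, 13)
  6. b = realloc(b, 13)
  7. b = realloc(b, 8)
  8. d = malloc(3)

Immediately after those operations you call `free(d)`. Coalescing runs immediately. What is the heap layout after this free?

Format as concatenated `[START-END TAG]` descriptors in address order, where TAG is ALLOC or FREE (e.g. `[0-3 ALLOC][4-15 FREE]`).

Answer: [0-10 ALLOC][11-18 ALLOC][19-45 FREE]

Derivation:
Op 1: a = malloc(11) -> a = 0; heap: [0-10 ALLOC][11-45 FREE]
Op 2: b = malloc(12) -> b = 11; heap: [0-10 ALLOC][11-22 ALLOC][23-45 FREE]
Op 3: c = malloc(3) -> c = 23; heap: [0-10 ALLOC][11-22 ALLOC][23-25 ALLOC][26-45 FREE]
Op 4: free(c) -> (freed c); heap: [0-10 ALLOC][11-22 ALLOC][23-45 FREE]
Op 5: b = realloc(b, 13) -> b = 11; heap: [0-10 ALLOC][11-23 ALLOC][24-45 FREE]
Op 6: b = realloc(b, 13) -> b = 11; heap: [0-10 ALLOC][11-23 ALLOC][24-45 FREE]
Op 7: b = realloc(b, 8) -> b = 11; heap: [0-10 ALLOC][11-18 ALLOC][19-45 FREE]
Op 8: d = malloc(3) -> d = 19; heap: [0-10 ALLOC][11-18 ALLOC][19-21 ALLOC][22-45 FREE]
free(d): d = 19 -> block [19-21 ALLOC]; mark free, coalesce with adjacent free neighbors -> [0-10 ALLOC][11-18 ALLOC][19-45 FREE]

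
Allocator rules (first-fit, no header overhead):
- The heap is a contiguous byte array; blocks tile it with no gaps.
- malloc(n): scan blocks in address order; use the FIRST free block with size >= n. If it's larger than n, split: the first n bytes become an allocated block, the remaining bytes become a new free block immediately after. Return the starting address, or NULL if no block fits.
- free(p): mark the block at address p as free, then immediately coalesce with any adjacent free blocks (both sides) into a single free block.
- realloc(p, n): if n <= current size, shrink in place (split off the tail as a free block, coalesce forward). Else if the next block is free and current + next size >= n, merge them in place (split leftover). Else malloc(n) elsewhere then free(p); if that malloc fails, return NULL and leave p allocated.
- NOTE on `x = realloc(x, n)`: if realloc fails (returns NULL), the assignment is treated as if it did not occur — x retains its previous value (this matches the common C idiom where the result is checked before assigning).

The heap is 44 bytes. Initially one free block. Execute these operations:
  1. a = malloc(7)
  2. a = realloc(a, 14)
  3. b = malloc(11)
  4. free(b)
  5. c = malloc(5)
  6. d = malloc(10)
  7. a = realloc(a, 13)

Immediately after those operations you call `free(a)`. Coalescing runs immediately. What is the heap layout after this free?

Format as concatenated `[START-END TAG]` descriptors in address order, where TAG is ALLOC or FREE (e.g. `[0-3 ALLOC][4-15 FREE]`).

Op 1: a = malloc(7) -> a = 0; heap: [0-6 ALLOC][7-43 FREE]
Op 2: a = realloc(a, 14) -> a = 0; heap: [0-13 ALLOC][14-43 FREE]
Op 3: b = malloc(11) -> b = 14; heap: [0-13 ALLOC][14-24 ALLOC][25-43 FREE]
Op 4: free(b) -> (freed b); heap: [0-13 ALLOC][14-43 FREE]
Op 5: c = malloc(5) -> c = 14; heap: [0-13 ALLOC][14-18 ALLOC][19-43 FREE]
Op 6: d = malloc(10) -> d = 19; heap: [0-13 ALLOC][14-18 ALLOC][19-28 ALLOC][29-43 FREE]
Op 7: a = realloc(a, 13) -> a = 0; heap: [0-12 ALLOC][13-13 FREE][14-18 ALLOC][19-28 ALLOC][29-43 FREE]
free(a): a = 0 -> block [0-12 ALLOC]; mark free, coalesce with adjacent free neighbors -> [0-13 FREE][14-18 ALLOC][19-28 ALLOC][29-43 FREE]

Answer: [0-13 FREE][14-18 ALLOC][19-28 ALLOC][29-43 FREE]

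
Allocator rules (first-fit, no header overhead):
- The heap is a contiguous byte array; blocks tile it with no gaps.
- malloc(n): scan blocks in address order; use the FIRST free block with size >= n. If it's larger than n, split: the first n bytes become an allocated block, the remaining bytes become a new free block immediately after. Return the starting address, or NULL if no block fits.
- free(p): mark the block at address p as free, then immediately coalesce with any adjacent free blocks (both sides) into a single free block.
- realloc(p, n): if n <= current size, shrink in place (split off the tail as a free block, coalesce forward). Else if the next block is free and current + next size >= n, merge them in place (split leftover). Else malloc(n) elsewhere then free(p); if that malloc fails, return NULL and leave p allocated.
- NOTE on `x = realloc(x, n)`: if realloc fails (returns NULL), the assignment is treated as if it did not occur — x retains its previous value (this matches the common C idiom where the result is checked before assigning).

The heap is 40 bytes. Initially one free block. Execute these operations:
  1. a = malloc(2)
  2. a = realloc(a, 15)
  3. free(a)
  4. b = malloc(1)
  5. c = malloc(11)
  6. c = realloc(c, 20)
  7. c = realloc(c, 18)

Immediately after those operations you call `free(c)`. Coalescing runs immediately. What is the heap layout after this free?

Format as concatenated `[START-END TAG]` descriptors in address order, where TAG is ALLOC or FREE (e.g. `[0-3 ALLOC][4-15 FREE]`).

Answer: [0-0 ALLOC][1-39 FREE]

Derivation:
Op 1: a = malloc(2) -> a = 0; heap: [0-1 ALLOC][2-39 FREE]
Op 2: a = realloc(a, 15) -> a = 0; heap: [0-14 ALLOC][15-39 FREE]
Op 3: free(a) -> (freed a); heap: [0-39 FREE]
Op 4: b = malloc(1) -> b = 0; heap: [0-0 ALLOC][1-39 FREE]
Op 5: c = malloc(11) -> c = 1; heap: [0-0 ALLOC][1-11 ALLOC][12-39 FREE]
Op 6: c = realloc(c, 20) -> c = 1; heap: [0-0 ALLOC][1-20 ALLOC][21-39 FREE]
Op 7: c = realloc(c, 18) -> c = 1; heap: [0-0 ALLOC][1-18 ALLOC][19-39 FREE]
free(c): c = 1 -> block [1-18 ALLOC]; mark free, coalesce with adjacent free neighbors -> [0-0 ALLOC][1-39 FREE]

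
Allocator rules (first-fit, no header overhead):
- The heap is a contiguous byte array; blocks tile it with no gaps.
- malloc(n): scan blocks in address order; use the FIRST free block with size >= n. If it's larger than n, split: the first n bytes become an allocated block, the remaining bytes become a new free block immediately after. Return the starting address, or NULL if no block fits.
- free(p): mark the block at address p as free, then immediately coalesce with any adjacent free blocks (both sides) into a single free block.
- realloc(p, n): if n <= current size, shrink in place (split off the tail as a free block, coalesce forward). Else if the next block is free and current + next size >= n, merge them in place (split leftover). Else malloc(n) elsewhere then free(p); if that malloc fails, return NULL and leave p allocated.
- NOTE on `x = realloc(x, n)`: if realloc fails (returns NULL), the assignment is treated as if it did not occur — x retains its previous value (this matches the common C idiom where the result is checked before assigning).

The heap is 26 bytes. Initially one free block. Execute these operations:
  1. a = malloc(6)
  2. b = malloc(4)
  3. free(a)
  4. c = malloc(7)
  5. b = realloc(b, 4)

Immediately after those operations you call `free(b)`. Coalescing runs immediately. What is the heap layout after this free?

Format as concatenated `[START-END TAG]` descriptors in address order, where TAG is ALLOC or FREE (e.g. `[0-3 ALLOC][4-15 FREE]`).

Answer: [0-9 FREE][10-16 ALLOC][17-25 FREE]

Derivation:
Op 1: a = malloc(6) -> a = 0; heap: [0-5 ALLOC][6-25 FREE]
Op 2: b = malloc(4) -> b = 6; heap: [0-5 ALLOC][6-9 ALLOC][10-25 FREE]
Op 3: free(a) -> (freed a); heap: [0-5 FREE][6-9 ALLOC][10-25 FREE]
Op 4: c = malloc(7) -> c = 10; heap: [0-5 FREE][6-9 ALLOC][10-16 ALLOC][17-25 FREE]
Op 5: b = realloc(b, 4) -> b = 6; heap: [0-5 FREE][6-9 ALLOC][10-16 ALLOC][17-25 FREE]
free(b): b = 6 -> block [6-9 ALLOC]; mark free, coalesce with adjacent free neighbors -> [0-9 FREE][10-16 ALLOC][17-25 FREE]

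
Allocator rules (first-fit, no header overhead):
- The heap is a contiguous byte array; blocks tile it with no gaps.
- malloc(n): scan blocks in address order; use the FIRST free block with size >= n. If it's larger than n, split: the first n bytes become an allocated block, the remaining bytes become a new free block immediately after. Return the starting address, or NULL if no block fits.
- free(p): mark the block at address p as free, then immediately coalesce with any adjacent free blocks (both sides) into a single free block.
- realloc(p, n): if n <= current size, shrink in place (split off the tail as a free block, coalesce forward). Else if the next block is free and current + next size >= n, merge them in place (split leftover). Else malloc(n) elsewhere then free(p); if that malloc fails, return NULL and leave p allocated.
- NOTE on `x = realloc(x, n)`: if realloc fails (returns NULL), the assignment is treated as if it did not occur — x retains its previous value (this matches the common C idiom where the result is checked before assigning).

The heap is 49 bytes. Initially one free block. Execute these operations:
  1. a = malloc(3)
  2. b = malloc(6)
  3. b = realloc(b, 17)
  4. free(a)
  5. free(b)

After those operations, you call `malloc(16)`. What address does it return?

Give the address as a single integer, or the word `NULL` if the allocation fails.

Op 1: a = malloc(3) -> a = 0; heap: [0-2 ALLOC][3-48 FREE]
Op 2: b = malloc(6) -> b = 3; heap: [0-2 ALLOC][3-8 ALLOC][9-48 FREE]
Op 3: b = realloc(b, 17) -> b = 3; heap: [0-2 ALLOC][3-19 ALLOC][20-48 FREE]
Op 4: free(a) -> (freed a); heap: [0-2 FREE][3-19 ALLOC][20-48 FREE]
Op 5: free(b) -> (freed b); heap: [0-48 FREE]
malloc(16): first-fit scan over [0-48 FREE] -> 0

Answer: 0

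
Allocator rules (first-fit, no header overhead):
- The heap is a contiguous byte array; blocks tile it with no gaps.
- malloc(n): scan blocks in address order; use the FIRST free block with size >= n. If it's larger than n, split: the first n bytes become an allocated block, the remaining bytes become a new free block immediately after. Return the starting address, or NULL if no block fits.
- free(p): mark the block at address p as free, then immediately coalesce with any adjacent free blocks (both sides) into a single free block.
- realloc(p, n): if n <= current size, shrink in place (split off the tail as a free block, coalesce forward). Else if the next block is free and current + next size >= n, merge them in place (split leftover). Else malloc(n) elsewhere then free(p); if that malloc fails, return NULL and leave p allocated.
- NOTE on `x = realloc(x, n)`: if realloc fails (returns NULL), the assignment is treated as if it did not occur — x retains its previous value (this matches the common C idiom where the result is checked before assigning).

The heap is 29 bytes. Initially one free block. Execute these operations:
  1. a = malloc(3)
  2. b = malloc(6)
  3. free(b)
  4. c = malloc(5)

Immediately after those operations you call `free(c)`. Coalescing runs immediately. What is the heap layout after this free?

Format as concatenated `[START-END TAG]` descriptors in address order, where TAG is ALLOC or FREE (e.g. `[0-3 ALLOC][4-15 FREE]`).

Op 1: a = malloc(3) -> a = 0; heap: [0-2 ALLOC][3-28 FREE]
Op 2: b = malloc(6) -> b = 3; heap: [0-2 ALLOC][3-8 ALLOC][9-28 FREE]
Op 3: free(b) -> (freed b); heap: [0-2 ALLOC][3-28 FREE]
Op 4: c = malloc(5) -> c = 3; heap: [0-2 ALLOC][3-7 ALLOC][8-28 FREE]
free(c): c = 3 -> block [3-7 ALLOC]; mark free, coalesce with adjacent free neighbors -> [0-2 ALLOC][3-28 FREE]

Answer: [0-2 ALLOC][3-28 FREE]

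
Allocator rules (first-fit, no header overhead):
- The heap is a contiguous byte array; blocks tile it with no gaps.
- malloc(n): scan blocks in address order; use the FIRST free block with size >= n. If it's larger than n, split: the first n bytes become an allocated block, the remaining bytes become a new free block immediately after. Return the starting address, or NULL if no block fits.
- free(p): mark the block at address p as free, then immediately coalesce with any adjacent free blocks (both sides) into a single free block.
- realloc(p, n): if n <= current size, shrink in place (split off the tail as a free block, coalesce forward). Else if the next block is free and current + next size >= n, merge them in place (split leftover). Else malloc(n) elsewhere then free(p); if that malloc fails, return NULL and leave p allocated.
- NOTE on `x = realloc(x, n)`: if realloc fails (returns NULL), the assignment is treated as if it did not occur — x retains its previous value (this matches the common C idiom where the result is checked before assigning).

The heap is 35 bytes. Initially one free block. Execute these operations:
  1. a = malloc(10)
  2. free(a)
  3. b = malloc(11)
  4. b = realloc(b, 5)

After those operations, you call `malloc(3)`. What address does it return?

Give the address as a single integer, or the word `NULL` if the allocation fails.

Op 1: a = malloc(10) -> a = 0; heap: [0-9 ALLOC][10-34 FREE]
Op 2: free(a) -> (freed a); heap: [0-34 FREE]
Op 3: b = malloc(11) -> b = 0; heap: [0-10 ALLOC][11-34 FREE]
Op 4: b = realloc(b, 5) -> b = 0; heap: [0-4 ALLOC][5-34 FREE]
malloc(3): first-fit scan over [0-4 ALLOC][5-34 FREE] -> 5

Answer: 5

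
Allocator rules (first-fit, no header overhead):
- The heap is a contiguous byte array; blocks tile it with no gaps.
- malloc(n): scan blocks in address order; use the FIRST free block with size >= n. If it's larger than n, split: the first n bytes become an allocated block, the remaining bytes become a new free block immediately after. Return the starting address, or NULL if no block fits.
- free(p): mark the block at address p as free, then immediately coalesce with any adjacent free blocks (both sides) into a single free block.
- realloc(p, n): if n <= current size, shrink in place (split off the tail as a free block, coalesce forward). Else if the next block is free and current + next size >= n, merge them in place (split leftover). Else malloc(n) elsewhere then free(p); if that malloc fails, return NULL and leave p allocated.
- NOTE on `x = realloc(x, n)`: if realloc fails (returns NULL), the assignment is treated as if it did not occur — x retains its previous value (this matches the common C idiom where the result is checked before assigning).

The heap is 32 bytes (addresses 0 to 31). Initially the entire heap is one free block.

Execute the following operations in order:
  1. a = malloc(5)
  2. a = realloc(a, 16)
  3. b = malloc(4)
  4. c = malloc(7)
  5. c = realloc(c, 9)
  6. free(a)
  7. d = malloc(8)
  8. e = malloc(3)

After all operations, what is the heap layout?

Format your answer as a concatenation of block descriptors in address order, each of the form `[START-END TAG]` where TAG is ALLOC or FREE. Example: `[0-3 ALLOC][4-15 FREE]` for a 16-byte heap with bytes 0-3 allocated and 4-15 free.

Answer: [0-7 ALLOC][8-10 ALLOC][11-15 FREE][16-19 ALLOC][20-28 ALLOC][29-31 FREE]

Derivation:
Op 1: a = malloc(5) -> a = 0; heap: [0-4 ALLOC][5-31 FREE]
Op 2: a = realloc(a, 16) -> a = 0; heap: [0-15 ALLOC][16-31 FREE]
Op 3: b = malloc(4) -> b = 16; heap: [0-15 ALLOC][16-19 ALLOC][20-31 FREE]
Op 4: c = malloc(7) -> c = 20; heap: [0-15 ALLOC][16-19 ALLOC][20-26 ALLOC][27-31 FREE]
Op 5: c = realloc(c, 9) -> c = 20; heap: [0-15 ALLOC][16-19 ALLOC][20-28 ALLOC][29-31 FREE]
Op 6: free(a) -> (freed a); heap: [0-15 FREE][16-19 ALLOC][20-28 ALLOC][29-31 FREE]
Op 7: d = malloc(8) -> d = 0; heap: [0-7 ALLOC][8-15 FREE][16-19 ALLOC][20-28 ALLOC][29-31 FREE]
Op 8: e = malloc(3) -> e = 8; heap: [0-7 ALLOC][8-10 ALLOC][11-15 FREE][16-19 ALLOC][20-28 ALLOC][29-31 FREE]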